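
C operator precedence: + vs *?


'*' is multiplicative (level 10); '+' is additive (level 9)
Higher level binds tighter
'*' has higher precedence than '+'


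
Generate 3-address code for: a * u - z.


Break into single-operator statements:
t1 = a * u
t2 = t1 - z


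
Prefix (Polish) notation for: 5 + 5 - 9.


left-to-right (same/higher precedence on left): tree is (- (+ 5 5) 9)
Prefix: - + 5 5 9


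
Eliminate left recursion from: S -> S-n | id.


Left-recursive alternatives: S-n; non-recursive: id
Introduce S': S -> idS', S' -> -nS' | ε


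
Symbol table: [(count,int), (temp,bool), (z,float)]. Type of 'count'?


Lookup 'count' → type int


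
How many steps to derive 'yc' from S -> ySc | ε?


Derivation: S => ySc => yc
Steps: 2


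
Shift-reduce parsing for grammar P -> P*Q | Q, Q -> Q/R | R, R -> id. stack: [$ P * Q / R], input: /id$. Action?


handle 'Q/R' on top
Action: reduce (Q -> Q/R)


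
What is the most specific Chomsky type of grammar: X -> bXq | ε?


Single nonterminal LHS, but b^n q^n is not regular
Classification: Type 2 (Context-Free)


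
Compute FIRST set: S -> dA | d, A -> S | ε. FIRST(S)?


Per alternative of S: FIRST(dA) = {d}; FIRST(d) = {d}
FIRST(S) = {d}


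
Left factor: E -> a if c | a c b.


Common prefix: 'a'
Factored: E -> a E', E' -> if c | c b


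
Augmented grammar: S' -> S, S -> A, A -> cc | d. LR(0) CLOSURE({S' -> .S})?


Start: S' -> .S
For each item with dot before a nonterminal B, add B -> .γ for every B-production
Closure: [S' -> .S, S -> .A, A -> .cc, A -> .d]


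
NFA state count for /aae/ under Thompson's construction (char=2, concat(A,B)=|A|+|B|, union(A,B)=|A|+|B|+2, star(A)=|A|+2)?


Syntax tree has 3 char leaf(s), 0 union(s), 0 star(s)
chars contribute 3×2 = 6; each union adds +2; each star adds +2
Total: 6 + 0 + 0 = 6 states


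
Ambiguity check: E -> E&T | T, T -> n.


precedence layered via separate nonterminal T: deterministic
Unambiguous


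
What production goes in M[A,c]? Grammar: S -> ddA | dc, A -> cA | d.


For [A, c]: 'c' ∈ FIRST(cA)
Entry: A -> cA


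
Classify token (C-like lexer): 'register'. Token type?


Pattern: reserved word
Type: KEYWORD


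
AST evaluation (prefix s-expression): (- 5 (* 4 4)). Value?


Evaluate inner: (* 4 4) = 16
Evaluate root: (- 5 16) = -11
Result: -11


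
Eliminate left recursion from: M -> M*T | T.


Left-recursive alternatives: M*T; non-recursive: T
Introduce M': M -> TM', M' -> *TM' | ε


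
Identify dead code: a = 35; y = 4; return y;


a is assigned but never read
Dead: 'a = 35'


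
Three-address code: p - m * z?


Break into single-operator statements:
t1 = m * z
t2 = p - t1


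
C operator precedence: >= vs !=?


'>=' is relational (level 7); '!=' is equality (level 6)
Higher level binds tighter
'>=' has higher precedence than '!='


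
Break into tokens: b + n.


Scan left to right, longest-match per lexeme
Tokens: ID(b), OP(+), ID(n)


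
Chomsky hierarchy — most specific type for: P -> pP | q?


Right-linear: every RHS is a terminal or a terminal followed by one nonterminal
Classification: Type 3 (Regular)


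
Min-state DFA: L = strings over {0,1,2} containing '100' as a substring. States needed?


KMP-style automaton: 3 progress states + 1 absorbing accept = 4
Minimal DFA: 4 states


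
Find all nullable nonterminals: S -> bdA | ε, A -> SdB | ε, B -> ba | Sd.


A nonterminal is nullable iff some alternative derives ε (directly, or every symbol in it is nullable)
Nullable: {A, S}


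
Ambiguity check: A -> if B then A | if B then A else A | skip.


dangling else: 'if B then if B then skip else skip' parses two ways
Ambiguous


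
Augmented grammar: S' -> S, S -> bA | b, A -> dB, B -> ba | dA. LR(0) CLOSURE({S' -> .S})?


Start: S' -> .S
For each item with dot before a nonterminal B, add B -> .γ for every B-production
Closure: [S' -> .S, S -> .bA, S -> .b]


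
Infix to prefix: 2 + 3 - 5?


left-to-right (same/higher precedence on left): tree is (- (+ 2 3) 5)
Prefix: - + 2 3 5


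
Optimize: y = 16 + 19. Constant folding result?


16 + 19 = 35 at compile time
Optimized: y = 35


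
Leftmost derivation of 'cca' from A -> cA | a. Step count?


Derivation: A => cA => ccA => cca
Steps: 3


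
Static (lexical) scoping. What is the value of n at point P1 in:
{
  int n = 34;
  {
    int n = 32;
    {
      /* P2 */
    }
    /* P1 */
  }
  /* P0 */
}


n declared in the same block as P1
n = 32


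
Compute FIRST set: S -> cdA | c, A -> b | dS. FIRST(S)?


Per alternative of S: FIRST(cdA) = {c}; FIRST(c) = {c}
FIRST(S) = {c}


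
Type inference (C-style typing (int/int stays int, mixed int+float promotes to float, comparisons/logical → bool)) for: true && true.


Operand types: bool && bool
Rule: logical operators take bool operands and yield bool
Result type: bool


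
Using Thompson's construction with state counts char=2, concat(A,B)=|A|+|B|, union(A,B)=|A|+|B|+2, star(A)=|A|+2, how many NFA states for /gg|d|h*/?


Syntax tree has 4 char leaf(s), 2 union(s), 1 star(s)
chars contribute 4×2 = 8; each union adds +2; each star adds +2
Total: 8 + 4 + 2 = 14 states


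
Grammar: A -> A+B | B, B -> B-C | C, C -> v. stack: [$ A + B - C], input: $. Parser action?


handle 'B-C' on top
Action: reduce (B -> B-C)


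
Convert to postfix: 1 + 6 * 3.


* has higher precedence, evaluate 6*3 first
Postfix: 1 6 3 * +


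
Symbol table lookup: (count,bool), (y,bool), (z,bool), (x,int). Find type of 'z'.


Lookup 'z' → type bool


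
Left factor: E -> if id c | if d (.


Common prefix: 'if'
Factored: E -> if E', E' -> id c | d (


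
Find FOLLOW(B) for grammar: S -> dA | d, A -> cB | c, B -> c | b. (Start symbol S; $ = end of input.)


$ ∈ FOLLOW(S). For each A -> αBβ: add FIRST(β)\{ε} to FOLLOW(B); if β nullable, add FOLLOW(A).
FOLLOW(B) = {$}


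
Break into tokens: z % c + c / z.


Scan left to right, longest-match per lexeme
Tokens: ID(z), OP(%), ID(c), OP(+), ID(c), OP(/), ID(z)


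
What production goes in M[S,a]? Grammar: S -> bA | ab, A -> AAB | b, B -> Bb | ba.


For [S, a]: 'a' ∈ FIRST(ab)
Entry: S -> ab


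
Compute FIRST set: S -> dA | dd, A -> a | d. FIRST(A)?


Per alternative of A: FIRST(a) = {a}; FIRST(d) = {d}
FIRST(A) = {a, d}


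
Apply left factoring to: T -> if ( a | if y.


Common prefix: 'if'
Factored: T -> if T', T' -> ( a | y


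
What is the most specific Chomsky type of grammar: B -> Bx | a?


Left-linear: every RHS is a terminal or one nonterminal followed by a terminal
Classification: Type 3 (Regular)


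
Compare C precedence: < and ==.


'<' is relational (level 7); '==' is equality (level 6)
Higher level binds tighter
'<' has higher precedence than '=='


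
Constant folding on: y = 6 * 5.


6 * 5 = 30 at compile time
Optimized: y = 30


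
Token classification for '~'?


Pattern: operator symbol
Type: OPERATOR


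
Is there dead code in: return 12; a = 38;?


statement follows a return and is unreachable
Dead: 'a = 38'


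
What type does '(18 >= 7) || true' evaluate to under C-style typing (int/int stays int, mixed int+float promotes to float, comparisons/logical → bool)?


Operand types: bool || bool
Rule: logical operators take bool operands and yield bool
Result type: bool


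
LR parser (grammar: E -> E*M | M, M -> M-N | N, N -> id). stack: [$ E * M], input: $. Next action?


handle 'E*M' on top; lookahead ∈ FOLLOW(E) = {*, $}
Action: reduce (E -> E*M)


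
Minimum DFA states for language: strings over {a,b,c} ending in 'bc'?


Track the longest suffix of input matching a prefix of 'bc': 3 classes (prefixes of length 0..2)
Minimal DFA: 3 states


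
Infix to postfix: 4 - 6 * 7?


* has higher precedence, evaluate 6*7 first
Postfix: 4 6 7 * -


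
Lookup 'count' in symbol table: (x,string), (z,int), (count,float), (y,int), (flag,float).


Lookup 'count' → type float


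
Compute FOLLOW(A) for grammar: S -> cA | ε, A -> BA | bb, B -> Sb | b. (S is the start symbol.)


$ ∈ FOLLOW(S). For each A -> αBβ: add FIRST(β)\{ε} to FOLLOW(B); if β nullable, add FOLLOW(A).
FOLLOW(A) = {$, b}


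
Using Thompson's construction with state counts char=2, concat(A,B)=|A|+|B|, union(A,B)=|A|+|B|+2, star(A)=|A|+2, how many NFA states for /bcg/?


Syntax tree has 3 char leaf(s), 0 union(s), 0 star(s)
chars contribute 3×2 = 6; each union adds +2; each star adds +2
Total: 6 + 0 + 0 = 6 states


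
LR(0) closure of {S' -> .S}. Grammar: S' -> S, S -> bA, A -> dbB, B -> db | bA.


Start: S' -> .S
For each item with dot before a nonterminal B, add B -> .γ for every B-production
Closure: [S' -> .S, S -> .bA]


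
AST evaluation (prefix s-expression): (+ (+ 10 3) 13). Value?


Evaluate inner: (+ 10 3) = 13
Evaluate root: (+ 13 13) = 26
Result: 26


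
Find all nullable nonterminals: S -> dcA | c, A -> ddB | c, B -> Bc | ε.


A nonterminal is nullable iff some alternative derives ε (directly, or every symbol in it is nullable)
Nullable: {B}


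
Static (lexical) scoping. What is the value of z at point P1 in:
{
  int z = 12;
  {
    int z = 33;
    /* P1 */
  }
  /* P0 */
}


z declared in the same block as P1
z = 33


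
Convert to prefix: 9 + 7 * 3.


'*' binds tighter: tree is (+ 9 (* 7 3))
Prefix: + 9 * 7 3


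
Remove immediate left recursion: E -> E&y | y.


Left-recursive alternatives: E&y; non-recursive: y
Introduce E': E -> yE', E' -> &yE' | ε


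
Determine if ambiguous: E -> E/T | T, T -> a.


precedence layered via separate nonterminal T: deterministic
Unambiguous


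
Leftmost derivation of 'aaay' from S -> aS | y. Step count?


Derivation: S => aS => aaS => aaaS => aaay
Steps: 4


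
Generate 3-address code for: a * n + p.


Break into single-operator statements:
t1 = a * n
t2 = t1 + p


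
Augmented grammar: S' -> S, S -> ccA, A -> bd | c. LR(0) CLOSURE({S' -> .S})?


Start: S' -> .S
For each item with dot before a nonterminal B, add B -> .γ for every B-production
Closure: [S' -> .S, S -> .ccA]


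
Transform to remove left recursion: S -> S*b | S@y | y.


Left-recursive alternatives: S*b, S@y; non-recursive: y
Introduce S': S -> yS', S' -> *bS' | @yS' | ε


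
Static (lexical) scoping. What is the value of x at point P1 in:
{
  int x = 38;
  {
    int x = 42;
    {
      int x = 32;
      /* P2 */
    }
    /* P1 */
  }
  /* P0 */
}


x declared in the same block as P1
x = 42


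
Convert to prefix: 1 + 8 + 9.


left-to-right (same/higher precedence on left): tree is (+ (+ 1 8) 9)
Prefix: + + 1 8 9


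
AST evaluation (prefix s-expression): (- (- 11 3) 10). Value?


Evaluate inner: (- 11 3) = 8
Evaluate root: (- 8 10) = -2
Result: -2


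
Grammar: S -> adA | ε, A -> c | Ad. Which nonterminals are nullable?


A nonterminal is nullable iff some alternative derives ε (directly, or every symbol in it is nullable)
Nullable: {S}


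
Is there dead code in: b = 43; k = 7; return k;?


b is assigned but never read
Dead: 'b = 43'


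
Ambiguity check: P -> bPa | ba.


balanced b^n…a^n: each string has a unique parse
Unambiguous


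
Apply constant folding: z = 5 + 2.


5 + 2 = 7 at compile time
Optimized: z = 7


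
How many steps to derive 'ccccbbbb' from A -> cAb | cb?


Derivation: A => cAb => ccAbb => cccAbbb => ccccbbbb
Steps: 4


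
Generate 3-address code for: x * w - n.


Break into single-operator statements:
t1 = x * w
t2 = t1 - n


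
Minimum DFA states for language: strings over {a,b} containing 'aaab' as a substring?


KMP-style automaton: 4 progress states + 1 absorbing accept = 5
Minimal DFA: 5 states


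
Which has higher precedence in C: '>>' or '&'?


'>>' is shift (level 8); '&' is bitwise AND (level 5)
Higher level binds tighter
'>>' has higher precedence than '&'


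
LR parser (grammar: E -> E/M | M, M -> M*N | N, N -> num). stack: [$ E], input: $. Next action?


start symbol E on stack, input exhausted
Action: accept


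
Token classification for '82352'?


Pattern: digits only
Type: INTEGER_LITERAL


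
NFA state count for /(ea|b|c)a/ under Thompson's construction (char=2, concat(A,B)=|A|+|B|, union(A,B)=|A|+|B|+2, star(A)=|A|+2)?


Syntax tree has 5 char leaf(s), 2 union(s), 0 star(s)
chars contribute 5×2 = 10; each union adds +2; each star adds +2
Total: 10 + 4 + 0 = 14 states


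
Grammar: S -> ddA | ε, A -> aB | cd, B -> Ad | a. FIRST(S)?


Per alternative of S: FIRST(ddA) = {d}; FIRST(ε) = {ε}
FIRST(S) = {d, ε}


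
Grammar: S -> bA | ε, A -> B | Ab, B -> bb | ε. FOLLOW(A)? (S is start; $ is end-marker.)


$ ∈ FOLLOW(S). For each A -> αBβ: add FIRST(β)\{ε} to FOLLOW(B); if β nullable, add FOLLOW(A).
FOLLOW(A) = {$, b}


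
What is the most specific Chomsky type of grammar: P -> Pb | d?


Left-linear: every RHS is a terminal or one nonterminal followed by a terminal
Classification: Type 3 (Regular)


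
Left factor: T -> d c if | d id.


Common prefix: 'd'
Factored: T -> d T', T' -> c if | id


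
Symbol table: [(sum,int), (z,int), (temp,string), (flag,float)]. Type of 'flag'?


Lookup 'flag' → type float


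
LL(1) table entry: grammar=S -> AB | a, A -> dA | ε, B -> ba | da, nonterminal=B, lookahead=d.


For [B, d]: 'd' ∈ FIRST(da)
Entry: B -> da


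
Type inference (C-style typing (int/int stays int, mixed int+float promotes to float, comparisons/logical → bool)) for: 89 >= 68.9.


Operand types: int >= float
Rule: comparison yields bool
Result type: bool


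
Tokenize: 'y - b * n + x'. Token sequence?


Scan left to right, longest-match per lexeme
Tokens: ID(y), OP(-), ID(b), OP(*), ID(n), OP(+), ID(x)


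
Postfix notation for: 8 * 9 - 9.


Left to right (same or higher precedence on left)
Postfix: 8 9 * 9 -


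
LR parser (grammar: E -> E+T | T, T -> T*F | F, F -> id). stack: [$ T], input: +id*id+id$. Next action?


lookahead ∉ {*} so T won't extend; reduce E -> T
Action: reduce (E -> T)


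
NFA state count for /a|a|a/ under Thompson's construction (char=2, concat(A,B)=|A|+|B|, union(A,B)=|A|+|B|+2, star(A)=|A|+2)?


Syntax tree has 3 char leaf(s), 2 union(s), 0 star(s)
chars contribute 3×2 = 6; each union adds +2; each star adds +2
Total: 6 + 4 + 0 = 10 states


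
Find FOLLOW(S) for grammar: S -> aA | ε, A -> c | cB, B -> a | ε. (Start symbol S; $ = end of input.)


$ ∈ FOLLOW(S). For each A -> αBβ: add FIRST(β)\{ε} to FOLLOW(B); if β nullable, add FOLLOW(A).
FOLLOW(S) = {$}


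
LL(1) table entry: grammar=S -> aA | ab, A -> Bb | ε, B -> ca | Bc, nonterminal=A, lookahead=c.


For [A, c]: 'c' ∈ FIRST(Bb)
Entry: A -> Bb


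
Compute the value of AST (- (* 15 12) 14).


Evaluate inner: (* 15 12) = 180
Evaluate root: (- 180 14) = 166
Result: 166


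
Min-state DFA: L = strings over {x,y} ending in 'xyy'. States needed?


Track the longest suffix of input matching a prefix of 'xyy': 4 classes (prefixes of length 0..3)
Minimal DFA: 4 states


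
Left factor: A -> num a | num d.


Common prefix: 'num'
Factored: A -> num A', A' -> a | d


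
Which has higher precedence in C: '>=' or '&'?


'>=' is relational (level 7); '&' is bitwise AND (level 5)
Higher level binds tighter
'>=' has higher precedence than '&'


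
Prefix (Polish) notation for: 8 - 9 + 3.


left-to-right (same/higher precedence on left): tree is (+ (- 8 9) 3)
Prefix: + - 8 9 3


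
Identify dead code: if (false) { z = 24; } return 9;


condition is constant false, so the whole block is unreachable
Dead: 'if (false) { z = 24; }'


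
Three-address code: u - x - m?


Break into single-operator statements:
t1 = u - x
t2 = t1 - m


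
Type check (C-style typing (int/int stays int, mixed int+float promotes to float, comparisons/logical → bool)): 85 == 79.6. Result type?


Operand types: int == float
Rule: comparison yields bool
Result type: bool


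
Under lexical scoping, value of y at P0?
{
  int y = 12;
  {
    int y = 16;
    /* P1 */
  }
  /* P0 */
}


y declared in the same block as P0
y = 12


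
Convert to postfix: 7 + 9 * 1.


* has higher precedence, evaluate 9*1 first
Postfix: 7 9 1 * +


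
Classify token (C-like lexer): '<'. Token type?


Pattern: operator symbol
Type: OPERATOR


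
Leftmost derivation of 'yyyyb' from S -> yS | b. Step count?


Derivation: S => yS => yyS => yyyS => yyyyS => yyyyb
Steps: 5


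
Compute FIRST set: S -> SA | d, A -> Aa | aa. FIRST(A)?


Per alternative of A: FIRST(Aa) = {a}; FIRST(aa) = {a}
FIRST(A) = {a}


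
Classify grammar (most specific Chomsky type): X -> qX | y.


Right-linear: every RHS is a terminal or a terminal followed by one nonterminal
Classification: Type 3 (Regular)


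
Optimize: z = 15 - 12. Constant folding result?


15 - 12 = 3 at compile time
Optimized: z = 3


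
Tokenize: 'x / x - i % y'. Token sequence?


Scan left to right, longest-match per lexeme
Tokens: ID(x), OP(/), ID(x), OP(-), ID(i), OP(%), ID(y)


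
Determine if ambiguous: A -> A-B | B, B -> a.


precedence layered via separate nonterminal B: deterministic
Unambiguous


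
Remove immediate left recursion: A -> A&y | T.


Left-recursive alternatives: A&y; non-recursive: T
Introduce A': A -> TA', A' -> &yA' | ε


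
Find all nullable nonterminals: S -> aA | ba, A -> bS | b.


A nonterminal is nullable iff some alternative derives ε (directly, or every symbol in it is nullable)
Nullable: {}


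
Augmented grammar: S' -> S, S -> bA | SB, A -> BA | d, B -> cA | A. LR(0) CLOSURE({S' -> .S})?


Start: S' -> .S
For each item with dot before a nonterminal B, add B -> .γ for every B-production
Closure: [S' -> .S, S -> .bA, S -> .SB]


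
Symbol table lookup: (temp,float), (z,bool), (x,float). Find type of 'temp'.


Lookup 'temp' → type float


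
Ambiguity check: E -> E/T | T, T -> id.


precedence layered via separate nonterminal T: deterministic
Unambiguous


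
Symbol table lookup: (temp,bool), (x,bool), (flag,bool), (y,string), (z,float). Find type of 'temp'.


Lookup 'temp' → type bool


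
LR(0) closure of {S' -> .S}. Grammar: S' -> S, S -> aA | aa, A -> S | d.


Start: S' -> .S
For each item with dot before a nonterminal B, add B -> .γ for every B-production
Closure: [S' -> .S, S -> .aA, S -> .aa]


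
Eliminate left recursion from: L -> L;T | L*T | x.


Left-recursive alternatives: L;T, L*T; non-recursive: x
Introduce L': L -> xL', L' -> ;TL' | *TL' | ε


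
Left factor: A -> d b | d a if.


Common prefix: 'd'
Factored: A -> d A', A' -> b | a if


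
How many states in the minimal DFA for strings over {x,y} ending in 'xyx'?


Track the longest suffix of input matching a prefix of 'xyx': 4 classes (prefixes of length 0..3)
Minimal DFA: 4 states


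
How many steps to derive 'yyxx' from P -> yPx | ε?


Derivation: P => yPx => yyPxx => yyxx
Steps: 3


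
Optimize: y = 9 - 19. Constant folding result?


9 - 19 = -10 at compile time
Optimized: y = -10


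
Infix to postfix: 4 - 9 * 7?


* has higher precedence, evaluate 9*7 first
Postfix: 4 9 7 * -


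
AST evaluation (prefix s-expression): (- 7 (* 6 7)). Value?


Evaluate inner: (* 6 7) = 42
Evaluate root: (- 7 42) = -35
Result: -35


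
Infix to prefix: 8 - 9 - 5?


left-to-right (same/higher precedence on left): tree is (- (- 8 9) 5)
Prefix: - - 8 9 5


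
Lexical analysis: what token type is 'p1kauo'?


Pattern: letter/underscore followed by alphanumerics, not a keyword
Type: IDENTIFIER


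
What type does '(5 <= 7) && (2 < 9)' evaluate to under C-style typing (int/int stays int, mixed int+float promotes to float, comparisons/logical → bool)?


Operand types: bool && bool
Rule: logical operators take bool operands and yield bool
Result type: bool


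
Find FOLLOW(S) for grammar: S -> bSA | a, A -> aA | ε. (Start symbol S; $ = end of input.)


$ ∈ FOLLOW(S). For each A -> αBβ: add FIRST(β)\{ε} to FOLLOW(B); if β nullable, add FOLLOW(A).
FOLLOW(S) = {$, a}


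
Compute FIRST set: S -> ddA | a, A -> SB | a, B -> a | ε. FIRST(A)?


Per alternative of A: FIRST(SB) = {a, d}; FIRST(a) = {a}
FIRST(A) = {a, d}


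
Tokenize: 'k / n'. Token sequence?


Scan left to right, longest-match per lexeme
Tokens: ID(k), OP(/), ID(n)


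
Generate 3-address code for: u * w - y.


Break into single-operator statements:
t1 = u * w
t2 = t1 - y


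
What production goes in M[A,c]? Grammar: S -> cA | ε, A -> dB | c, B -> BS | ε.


For [A, c]: 'c' ∈ FIRST(c)
Entry: A -> c


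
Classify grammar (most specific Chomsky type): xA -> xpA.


LHS has context (more than one symbol) and |LHS| ≤ |RHS|
Classification: Type 1 (Context-Sensitive)


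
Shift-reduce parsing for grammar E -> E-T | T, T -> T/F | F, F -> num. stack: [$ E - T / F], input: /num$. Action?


handle 'T/F' on top
Action: reduce (T -> T/F)


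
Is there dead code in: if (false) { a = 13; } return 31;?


condition is constant false, so the whole block is unreachable
Dead: 'if (false) { a = 13; }'


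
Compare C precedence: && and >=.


'>=' is relational (level 7); '&&' is logical AND (level 2)
Higher level binds tighter
'>=' has higher precedence than '&&'


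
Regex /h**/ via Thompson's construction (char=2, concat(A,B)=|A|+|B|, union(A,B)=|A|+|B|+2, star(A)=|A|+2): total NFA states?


Syntax tree has 1 char leaf(s), 0 union(s), 2 star(s)
chars contribute 1×2 = 2; each union adds +2; each star adds +2
Total: 2 + 0 + 4 = 6 states


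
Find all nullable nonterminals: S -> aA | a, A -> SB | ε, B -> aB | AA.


A nonterminal is nullable iff some alternative derives ε (directly, or every symbol in it is nullable)
Nullable: {A, B}


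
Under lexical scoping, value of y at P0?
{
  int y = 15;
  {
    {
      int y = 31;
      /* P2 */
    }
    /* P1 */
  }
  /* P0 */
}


y declared in the same block as P0
y = 15


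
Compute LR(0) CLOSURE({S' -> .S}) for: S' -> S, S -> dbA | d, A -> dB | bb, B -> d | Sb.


Start: S' -> .S
For each item with dot before a nonterminal B, add B -> .γ for every B-production
Closure: [S' -> .S, S -> .dbA, S -> .d]


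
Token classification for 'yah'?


Pattern: letter/underscore followed by alphanumerics, not a keyword
Type: IDENTIFIER


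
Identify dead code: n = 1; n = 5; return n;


first assignment to n is overwritten before any read
Dead: 'n = 1'


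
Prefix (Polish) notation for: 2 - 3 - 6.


left-to-right (same/higher precedence on left): tree is (- (- 2 3) 6)
Prefix: - - 2 3 6


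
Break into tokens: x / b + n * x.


Scan left to right, longest-match per lexeme
Tokens: ID(x), OP(/), ID(b), OP(+), ID(n), OP(*), ID(x)


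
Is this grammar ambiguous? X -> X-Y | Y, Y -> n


precedence layered via separate nonterminal Y: deterministic
Unambiguous


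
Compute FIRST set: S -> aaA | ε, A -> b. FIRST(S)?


Per alternative of S: FIRST(aaA) = {a}; FIRST(ε) = {ε}
FIRST(S) = {a, ε}


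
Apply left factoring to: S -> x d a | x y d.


Common prefix: 'x'
Factored: S -> x S', S' -> d a | y d


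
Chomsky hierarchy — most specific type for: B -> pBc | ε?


Single nonterminal LHS, but p^n c^n is not regular
Classification: Type 2 (Context-Free)


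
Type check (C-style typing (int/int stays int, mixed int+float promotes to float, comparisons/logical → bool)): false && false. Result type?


Operand types: bool && bool
Rule: logical operators take bool operands and yield bool
Result type: bool


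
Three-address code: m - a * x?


Break into single-operator statements:
t1 = a * x
t2 = m - t1


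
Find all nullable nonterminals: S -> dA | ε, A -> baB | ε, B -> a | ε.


A nonterminal is nullable iff some alternative derives ε (directly, or every symbol in it is nullable)
Nullable: {A, B, S}


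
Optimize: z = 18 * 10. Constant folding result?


18 * 10 = 180 at compile time
Optimized: z = 180


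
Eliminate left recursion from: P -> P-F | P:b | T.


Left-recursive alternatives: P-F, P:b; non-recursive: T
Introduce P': P -> TP', P' -> -FP' | :bP' | ε


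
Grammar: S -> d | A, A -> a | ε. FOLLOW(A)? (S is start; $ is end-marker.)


$ ∈ FOLLOW(S). For each A -> αBβ: add FIRST(β)\{ε} to FOLLOW(B); if β nullable, add FOLLOW(A).
FOLLOW(A) = {$}


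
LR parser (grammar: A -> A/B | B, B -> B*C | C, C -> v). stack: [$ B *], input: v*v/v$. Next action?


no handle; shift 'v'
Action: shift


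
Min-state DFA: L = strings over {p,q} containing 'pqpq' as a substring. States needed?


KMP-style automaton: 4 progress states + 1 absorbing accept = 5
Minimal DFA: 5 states


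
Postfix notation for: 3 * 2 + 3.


Left to right (same or higher precedence on left)
Postfix: 3 2 * 3 +


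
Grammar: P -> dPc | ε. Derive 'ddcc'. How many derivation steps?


Derivation: P => dPc => ddPcc => ddcc
Steps: 3


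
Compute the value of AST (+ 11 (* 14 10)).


Evaluate inner: (* 14 10) = 140
Evaluate root: (+ 11 140) = 151
Result: 151


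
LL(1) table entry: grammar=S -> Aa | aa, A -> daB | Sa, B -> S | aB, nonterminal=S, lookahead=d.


For [S, d]: 'd' ∈ FIRST(Aa)
Entry: S -> Aa


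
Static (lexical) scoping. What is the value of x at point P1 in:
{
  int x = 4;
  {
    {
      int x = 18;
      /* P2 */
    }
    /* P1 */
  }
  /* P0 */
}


P1's block does not declare x; resolves to the enclosing declaration at depth 0
x = 4


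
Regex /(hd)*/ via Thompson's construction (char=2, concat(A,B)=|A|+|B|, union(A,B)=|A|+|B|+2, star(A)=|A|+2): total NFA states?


Syntax tree has 2 char leaf(s), 0 union(s), 1 star(s)
chars contribute 2×2 = 4; each union adds +2; each star adds +2
Total: 4 + 0 + 2 = 6 states


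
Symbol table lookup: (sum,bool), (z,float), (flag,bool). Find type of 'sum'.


Lookup 'sum' → type bool


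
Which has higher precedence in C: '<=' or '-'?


'-' is additive (level 9); '<=' is relational (level 7)
Higher level binds tighter
'-' has higher precedence than '<='


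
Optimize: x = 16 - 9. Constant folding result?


16 - 9 = 7 at compile time
Optimized: x = 7


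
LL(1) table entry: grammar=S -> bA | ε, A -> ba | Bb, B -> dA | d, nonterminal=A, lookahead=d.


For [A, d]: 'd' ∈ FIRST(Bb)
Entry: A -> Bb


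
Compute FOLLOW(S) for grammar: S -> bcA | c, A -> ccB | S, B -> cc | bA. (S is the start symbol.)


$ ∈ FOLLOW(S). For each A -> αBβ: add FIRST(β)\{ε} to FOLLOW(B); if β nullable, add FOLLOW(A).
FOLLOW(S) = {$}


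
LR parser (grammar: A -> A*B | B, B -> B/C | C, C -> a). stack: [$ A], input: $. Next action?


start symbol A on stack, input exhausted
Action: accept


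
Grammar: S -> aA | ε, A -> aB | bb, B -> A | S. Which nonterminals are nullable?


A nonterminal is nullable iff some alternative derives ε (directly, or every symbol in it is nullable)
Nullable: {B, S}


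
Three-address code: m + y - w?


Break into single-operator statements:
t1 = m + y
t2 = t1 - w


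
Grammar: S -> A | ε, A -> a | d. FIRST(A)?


Per alternative of A: FIRST(a) = {a}; FIRST(d) = {d}
FIRST(A) = {a, d}


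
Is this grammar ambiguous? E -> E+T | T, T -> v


precedence layered via separate nonterminal T: deterministic
Unambiguous


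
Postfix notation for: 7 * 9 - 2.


Left to right (same or higher precedence on left)
Postfix: 7 9 * 2 -


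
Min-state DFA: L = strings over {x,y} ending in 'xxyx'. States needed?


Track the longest suffix of input matching a prefix of 'xxyx': 5 classes (prefixes of length 0..4)
Minimal DFA: 5 states


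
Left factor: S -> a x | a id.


Common prefix: 'a'
Factored: S -> a S', S' -> x | id


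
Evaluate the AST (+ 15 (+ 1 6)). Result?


Evaluate inner: (+ 1 6) = 7
Evaluate root: (+ 15 7) = 22
Result: 22


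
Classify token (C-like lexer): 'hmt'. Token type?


Pattern: letter/underscore followed by alphanumerics, not a keyword
Type: IDENTIFIER


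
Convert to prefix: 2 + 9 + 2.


left-to-right (same/higher precedence on left): tree is (+ (+ 2 9) 2)
Prefix: + + 2 9 2


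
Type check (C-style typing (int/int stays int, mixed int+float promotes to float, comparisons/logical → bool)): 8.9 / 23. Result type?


Operand types: float / int
Rule: mixed int/float promotes to float; int/int stays int
Result type: float


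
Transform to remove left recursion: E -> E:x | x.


Left-recursive alternatives: E:x; non-recursive: x
Introduce E': E -> xE', E' -> :xE' | ε


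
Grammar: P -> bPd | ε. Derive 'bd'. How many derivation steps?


Derivation: P => bPd => bd
Steps: 2


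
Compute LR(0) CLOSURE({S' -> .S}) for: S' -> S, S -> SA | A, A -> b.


Start: S' -> .S
For each item with dot before a nonterminal B, add B -> .γ for every B-production
Closure: [S' -> .S, S -> .SA, S -> .A, A -> .b]


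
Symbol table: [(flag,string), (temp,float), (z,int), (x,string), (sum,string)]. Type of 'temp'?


Lookup 'temp' → type float


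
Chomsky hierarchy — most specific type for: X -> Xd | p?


Left-linear: every RHS is a terminal or one nonterminal followed by a terminal
Classification: Type 3 (Regular)


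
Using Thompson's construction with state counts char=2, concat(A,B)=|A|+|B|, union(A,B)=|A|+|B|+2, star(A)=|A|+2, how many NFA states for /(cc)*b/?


Syntax tree has 3 char leaf(s), 0 union(s), 1 star(s)
chars contribute 3×2 = 6; each union adds +2; each star adds +2
Total: 6 + 0 + 2 = 8 states


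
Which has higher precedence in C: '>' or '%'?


'%' is multiplicative (level 10); '>' is relational (level 7)
Higher level binds tighter
'%' has higher precedence than '>'


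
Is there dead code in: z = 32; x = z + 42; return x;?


z is read by x's definition; x is returned
No dead code


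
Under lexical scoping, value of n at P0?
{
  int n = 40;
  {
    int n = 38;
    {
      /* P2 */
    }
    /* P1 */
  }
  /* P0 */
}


n declared in the same block as P0
n = 40


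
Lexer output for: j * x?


Scan left to right, longest-match per lexeme
Tokens: ID(j), OP(*), ID(x)


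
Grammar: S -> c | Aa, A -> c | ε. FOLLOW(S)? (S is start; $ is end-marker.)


$ ∈ FOLLOW(S). For each A -> αBβ: add FIRST(β)\{ε} to FOLLOW(B); if β nullable, add FOLLOW(A).
FOLLOW(S) = {$}


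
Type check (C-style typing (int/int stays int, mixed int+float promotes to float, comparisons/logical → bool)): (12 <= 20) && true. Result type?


Operand types: bool && bool
Rule: logical operators take bool operands and yield bool
Result type: bool


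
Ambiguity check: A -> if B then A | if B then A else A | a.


dangling else: 'if B then if B then a else a' parses two ways
Ambiguous


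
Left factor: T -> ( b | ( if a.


Common prefix: '('
Factored: T -> ( T', T' -> b | if a


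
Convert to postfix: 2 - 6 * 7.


* has higher precedence, evaluate 6*7 first
Postfix: 2 6 7 * -


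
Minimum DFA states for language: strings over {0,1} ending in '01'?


Track the longest suffix of input matching a prefix of '01': 3 classes (prefixes of length 0..2)
Minimal DFA: 3 states


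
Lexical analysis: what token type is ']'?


Pattern: delimiter/punctuation
Type: PUNCTUATION


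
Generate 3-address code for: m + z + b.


Break into single-operator statements:
t1 = m + z
t2 = t1 + b


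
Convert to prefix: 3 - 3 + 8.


left-to-right (same/higher precedence on left): tree is (+ (- 3 3) 8)
Prefix: + - 3 3 8


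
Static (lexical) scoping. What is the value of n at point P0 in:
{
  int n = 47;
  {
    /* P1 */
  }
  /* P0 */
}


n declared in the same block as P0
n = 47


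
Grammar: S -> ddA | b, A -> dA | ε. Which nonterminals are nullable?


A nonterminal is nullable iff some alternative derives ε (directly, or every symbol in it is nullable)
Nullable: {A}


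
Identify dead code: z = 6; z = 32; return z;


first assignment to z is overwritten before any read
Dead: 'z = 6'


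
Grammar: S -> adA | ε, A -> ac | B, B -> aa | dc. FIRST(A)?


Per alternative of A: FIRST(ac) = {a}; FIRST(B) = {a, d}
FIRST(A) = {a, d}


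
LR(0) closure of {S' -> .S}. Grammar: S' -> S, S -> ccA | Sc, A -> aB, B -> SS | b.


Start: S' -> .S
For each item with dot before a nonterminal B, add B -> .γ for every B-production
Closure: [S' -> .S, S -> .ccA, S -> .Sc]


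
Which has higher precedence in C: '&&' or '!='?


'!=' is equality (level 6); '&&' is logical AND (level 2)
Higher level binds tighter
'!=' has higher precedence than '&&'


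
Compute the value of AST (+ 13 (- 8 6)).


Evaluate inner: (- 8 6) = 2
Evaluate root: (+ 13 2) = 15
Result: 15


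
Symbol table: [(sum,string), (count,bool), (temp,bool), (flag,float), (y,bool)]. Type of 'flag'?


Lookup 'flag' → type float


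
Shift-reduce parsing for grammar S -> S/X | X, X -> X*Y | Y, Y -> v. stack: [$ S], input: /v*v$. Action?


shift '/' to continue S -> S/X
Action: shift


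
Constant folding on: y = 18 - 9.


18 - 9 = 9 at compile time
Optimized: y = 9


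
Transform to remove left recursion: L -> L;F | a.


Left-recursive alternatives: L;F; non-recursive: a
Introduce L': L -> aL', L' -> ;FL' | ε


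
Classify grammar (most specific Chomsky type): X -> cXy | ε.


Single nonterminal LHS, but c^n y^n is not regular
Classification: Type 2 (Context-Free)


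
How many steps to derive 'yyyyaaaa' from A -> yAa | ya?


Derivation: A => yAa => yyAaa => yyyAaaa => yyyyaaaa
Steps: 4


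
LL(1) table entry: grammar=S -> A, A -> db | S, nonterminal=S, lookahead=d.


For [S, d]: 'd' ∈ FIRST(A)
Entry: S -> A


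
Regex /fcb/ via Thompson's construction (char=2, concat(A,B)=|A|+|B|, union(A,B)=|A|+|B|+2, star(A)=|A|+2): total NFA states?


Syntax tree has 3 char leaf(s), 0 union(s), 0 star(s)
chars contribute 3×2 = 6; each union adds +2; each star adds +2
Total: 6 + 0 + 0 = 6 states


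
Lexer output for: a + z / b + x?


Scan left to right, longest-match per lexeme
Tokens: ID(a), OP(+), ID(z), OP(/), ID(b), OP(+), ID(x)


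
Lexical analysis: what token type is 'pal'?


Pattern: letter/underscore followed by alphanumerics, not a keyword
Type: IDENTIFIER


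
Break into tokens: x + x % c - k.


Scan left to right, longest-match per lexeme
Tokens: ID(x), OP(+), ID(x), OP(%), ID(c), OP(-), ID(k)


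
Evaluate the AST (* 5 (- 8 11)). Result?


Evaluate inner: (- 8 11) = -3
Evaluate root: (* 5 -3) = -15
Result: -15


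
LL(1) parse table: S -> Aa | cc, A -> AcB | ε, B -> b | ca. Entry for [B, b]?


For [B, b]: 'b' ∈ FIRST(b)
Entry: B -> b


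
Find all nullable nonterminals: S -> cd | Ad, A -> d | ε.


A nonterminal is nullable iff some alternative derives ε (directly, or every symbol in it is nullable)
Nullable: {A}


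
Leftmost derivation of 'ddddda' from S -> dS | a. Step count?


Derivation: S => dS => ddS => dddS => ddddS => dddddS => ddddda
Steps: 6


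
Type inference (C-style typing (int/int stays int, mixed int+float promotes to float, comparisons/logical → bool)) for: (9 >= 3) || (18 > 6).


Operand types: bool || bool
Rule: logical operators take bool operands and yield bool
Result type: bool


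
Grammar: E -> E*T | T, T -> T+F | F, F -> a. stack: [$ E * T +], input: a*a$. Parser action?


no handle; shift 'a'
Action: shift


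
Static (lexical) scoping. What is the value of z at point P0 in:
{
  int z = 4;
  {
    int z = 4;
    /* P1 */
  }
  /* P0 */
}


z declared in the same block as P0
z = 4


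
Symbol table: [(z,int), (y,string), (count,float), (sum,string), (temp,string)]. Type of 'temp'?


Lookup 'temp' → type string


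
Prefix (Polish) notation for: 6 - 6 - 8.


left-to-right (same/higher precedence on left): tree is (- (- 6 6) 8)
Prefix: - - 6 6 8


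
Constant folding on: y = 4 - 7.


4 - 7 = -3 at compile time
Optimized: y = -3


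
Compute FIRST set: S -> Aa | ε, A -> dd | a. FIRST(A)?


Per alternative of A: FIRST(dd) = {d}; FIRST(a) = {a}
FIRST(A) = {a, d}


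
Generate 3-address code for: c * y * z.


Break into single-operator statements:
t1 = c * y
t2 = t1 * z


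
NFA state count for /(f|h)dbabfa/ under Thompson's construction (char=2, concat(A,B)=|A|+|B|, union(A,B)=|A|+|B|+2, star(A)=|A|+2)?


Syntax tree has 8 char leaf(s), 1 union(s), 0 star(s)
chars contribute 8×2 = 16; each union adds +2; each star adds +2
Total: 16 + 2 + 0 = 18 states


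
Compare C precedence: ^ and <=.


'<=' is relational (level 7); '^' is bitwise XOR (level 4)
Higher level binds tighter
'<=' has higher precedence than '^'


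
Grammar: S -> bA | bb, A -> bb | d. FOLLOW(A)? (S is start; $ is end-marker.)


$ ∈ FOLLOW(S). For each A -> αBβ: add FIRST(β)\{ε} to FOLLOW(B); if β nullable, add FOLLOW(A).
FOLLOW(A) = {$}


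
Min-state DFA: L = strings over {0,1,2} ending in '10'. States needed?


Track the longest suffix of input matching a prefix of '10': 3 classes (prefixes of length 0..2)
Minimal DFA: 3 states


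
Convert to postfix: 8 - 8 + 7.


Left to right (same or higher precedence on left)
Postfix: 8 8 - 7 +


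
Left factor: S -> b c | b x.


Common prefix: 'b'
Factored: S -> b S', S' -> c | x


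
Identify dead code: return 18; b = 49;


statement follows a return and is unreachable
Dead: 'b = 49'


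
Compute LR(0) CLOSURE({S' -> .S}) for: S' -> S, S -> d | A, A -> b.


Start: S' -> .S
For each item with dot before a nonterminal B, add B -> .γ for every B-production
Closure: [S' -> .S, S -> .d, S -> .A, A -> .b]


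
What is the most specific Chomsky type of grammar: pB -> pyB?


LHS has context (more than one symbol) and |LHS| ≤ |RHS|
Classification: Type 1 (Context-Sensitive)


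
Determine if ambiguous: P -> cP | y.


right-linear, alternatives start with distinct terminals 'c' vs 'y': unique leftmost derivation
Unambiguous


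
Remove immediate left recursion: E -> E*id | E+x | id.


Left-recursive alternatives: E*id, E+x; non-recursive: id
Introduce E': E -> idE', E' -> *idE' | +xE' | ε


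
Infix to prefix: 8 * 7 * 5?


left-to-right (same/higher precedence on left): tree is (* (* 8 7) 5)
Prefix: * * 8 7 5


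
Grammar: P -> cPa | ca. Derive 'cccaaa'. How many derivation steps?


Derivation: P => cPa => ccPaa => cccaaa
Steps: 3


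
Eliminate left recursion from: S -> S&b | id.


Left-recursive alternatives: S&b; non-recursive: id
Introduce S': S -> idS', S' -> &bS' | ε


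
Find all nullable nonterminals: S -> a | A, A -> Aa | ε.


A nonterminal is nullable iff some alternative derives ε (directly, or every symbol in it is nullable)
Nullable: {A, S}


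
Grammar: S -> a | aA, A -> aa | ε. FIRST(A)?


Per alternative of A: FIRST(aa) = {a}; FIRST(ε) = {ε}
FIRST(A) = {a, ε}


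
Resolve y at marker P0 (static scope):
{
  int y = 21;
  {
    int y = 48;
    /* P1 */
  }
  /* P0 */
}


y declared in the same block as P0
y = 21


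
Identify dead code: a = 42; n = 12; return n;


a is assigned but never read
Dead: 'a = 42'
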